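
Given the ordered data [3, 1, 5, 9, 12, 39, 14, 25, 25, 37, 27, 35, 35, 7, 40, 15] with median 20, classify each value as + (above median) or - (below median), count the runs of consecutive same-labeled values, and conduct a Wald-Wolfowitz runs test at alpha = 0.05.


Step 1: Compute median = 20; label A = above, B = below.
Labels in order: BBBBBABAAAAAABAB  (n_A = 8, n_B = 8)
Step 2: Count runs R = 7.
Step 3: Under H0 (random ordering), E[R] = 2*n_A*n_B/(n_A+n_B) + 1 = 2*8*8/16 + 1 = 9.0000.
        Var[R] = 2*n_A*n_B*(2*n_A*n_B - n_A - n_B) / ((n_A+n_B)^2 * (n_A+n_B-1)) = 14336/3840 = 3.7333.
        SD[R] = 1.9322.
Step 4: Continuity-corrected z = (R + 0.5 - E[R]) / SD[R] = (7 + 0.5 - 9.0000) / 1.9322 = -0.7763.
Step 5: Two-sided p-value via normal approximation = 2*(1 - Phi(|z|)) = 0.437558.
Step 6: alpha = 0.05. fail to reject H0.

R = 7, z = -0.7763, p = 0.437558, fail to reject H0.


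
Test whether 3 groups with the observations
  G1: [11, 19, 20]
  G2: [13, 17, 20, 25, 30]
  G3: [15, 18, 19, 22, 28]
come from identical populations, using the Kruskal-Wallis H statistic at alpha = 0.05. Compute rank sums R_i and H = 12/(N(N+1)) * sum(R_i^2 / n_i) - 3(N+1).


Step 1: Combine all N = 13 observations and assign midranks.
sorted (value, group, rank): (11,G1,1), (13,G2,2), (15,G3,3), (17,G2,4), (18,G3,5), (19,G1,6.5), (19,G3,6.5), (20,G1,8.5), (20,G2,8.5), (22,G3,10), (25,G2,11), (28,G3,12), (30,G2,13)
Step 2: Sum ranks within each group.
R_1 = 16 (n_1 = 3)
R_2 = 38.5 (n_2 = 5)
R_3 = 36.5 (n_3 = 5)
Step 3: H = 12/(N(N+1)) * sum(R_i^2/n_i) - 3(N+1)
     = 12/(13*14) * (16^2/3 + 38.5^2/5 + 36.5^2/5) - 3*14
     = 0.065934 * 648.233 - 42
     = 0.740659.
Step 4: Ties present; correction factor C = 1 - 12/(13^3 - 13) = 0.994505. Corrected H = 0.740659 / 0.994505 = 0.744751.
Step 5: Under H0, H ~ chi^2(2); p-value = 0.689095.
Step 6: alpha = 0.05. fail to reject H0.

H = 0.7448, df = 2, p = 0.689095, fail to reject H0.


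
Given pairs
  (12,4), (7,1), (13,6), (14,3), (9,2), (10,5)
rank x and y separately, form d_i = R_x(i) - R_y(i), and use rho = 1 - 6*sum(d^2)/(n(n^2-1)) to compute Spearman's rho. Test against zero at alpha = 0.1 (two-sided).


Step 1: Rank x and y separately (midranks; no ties here).
rank(x): 12->4, 7->1, 13->5, 14->6, 9->2, 10->3
rank(y): 4->4, 1->1, 6->6, 3->3, 2->2, 5->5
Step 2: d_i = R_x(i) - R_y(i); compute d_i^2.
  (4-4)^2=0, (1-1)^2=0, (5-6)^2=1, (6-3)^2=9, (2-2)^2=0, (3-5)^2=4
sum(d^2) = 14.
Step 3: rho = 1 - 6*14 / (6*(6^2 - 1)) = 1 - 84/210 = 0.600000.
Step 4: Under H0, t = rho * sqrt((n-2)/(1-rho^2)) = 1.5000 ~ t(4).
Step 5: Two-sided p-value from the t-distribution with 4 df = 0.208000.
Step 6: alpha = 0.1. fail to reject H0.

rho = 0.6000, p = 0.208000, fail to reject H0 at alpha = 0.1.


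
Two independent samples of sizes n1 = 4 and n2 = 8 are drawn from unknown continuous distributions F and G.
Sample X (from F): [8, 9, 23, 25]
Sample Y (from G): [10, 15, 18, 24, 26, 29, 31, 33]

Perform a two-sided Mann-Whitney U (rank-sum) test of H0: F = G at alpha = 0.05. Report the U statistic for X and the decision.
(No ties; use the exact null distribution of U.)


Step 1: Combine and sort all 12 observations; assign midranks.
sorted (value, group): (8,X), (9,X), (10,Y), (15,Y), (18,Y), (23,X), (24,Y), (25,X), (26,Y), (29,Y), (31,Y), (33,Y)
ranks: 8->1, 9->2, 10->3, 15->4, 18->5, 23->6, 24->7, 25->8, 26->9, 29->10, 31->11, 33->12
Step 2: Rank sum for X: R1 = 1 + 2 + 6 + 8 = 17.
Step 3: U_X = R1 - n1(n1+1)/2 = 17 - 4*5/2 = 17 - 10 = 7.
       U_Y = n1*n2 - U_X = 32 - 7 = 25.
Step 4: No ties, so the exact null distribution of U (based on enumerating the C(12,4) = 495 equally likely rank assignments) gives the two-sided p-value.
Step 5: p-value = 0.153535; compare to alpha = 0.05. fail to reject H0.

U_X = 7, p = 0.153535, fail to reject H0 at alpha = 0.05.


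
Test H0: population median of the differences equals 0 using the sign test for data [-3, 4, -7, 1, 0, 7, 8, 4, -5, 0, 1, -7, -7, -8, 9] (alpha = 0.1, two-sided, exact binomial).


Step 1: Discard zero differences. Original n = 15; n_eff = number of nonzero differences = 13.
Nonzero differences (with sign): -3, +4, -7, +1, +7, +8, +4, -5, +1, -7, -7, -8, +9
Step 2: Count signs: positive = 7, negative = 6.
Step 3: Under H0: P(positive) = 0.5, so the number of positives S ~ Bin(13, 0.5).
Step 4: Two-sided exact p-value = sum of Bin(13,0.5) probabilities at or below the observed probability = 1.000000.
Step 5: alpha = 0.1. fail to reject H0.

n_eff = 13, pos = 7, neg = 6, p = 1.000000, fail to reject H0.


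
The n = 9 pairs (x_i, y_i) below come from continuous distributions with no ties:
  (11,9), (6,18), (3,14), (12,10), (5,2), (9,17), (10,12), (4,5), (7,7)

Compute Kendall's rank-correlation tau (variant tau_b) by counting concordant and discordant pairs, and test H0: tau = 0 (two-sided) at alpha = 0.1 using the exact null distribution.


Step 1: Enumerate the 36 unordered pairs (i,j) with i<j and classify each by sign(x_j-x_i) * sign(y_j-y_i).
  (1,2):dx=-5,dy=+9->D; (1,3):dx=-8,dy=+5->D; (1,4):dx=+1,dy=+1->C; (1,5):dx=-6,dy=-7->C
  (1,6):dx=-2,dy=+8->D; (1,7):dx=-1,dy=+3->D; (1,8):dx=-7,dy=-4->C; (1,9):dx=-4,dy=-2->C
  (2,3):dx=-3,dy=-4->C; (2,4):dx=+6,dy=-8->D; (2,5):dx=-1,dy=-16->C; (2,6):dx=+3,dy=-1->D
  (2,7):dx=+4,dy=-6->D; (2,8):dx=-2,dy=-13->C; (2,9):dx=+1,dy=-11->D; (3,4):dx=+9,dy=-4->D
  (3,5):dx=+2,dy=-12->D; (3,6):dx=+6,dy=+3->C; (3,7):dx=+7,dy=-2->D; (3,8):dx=+1,dy=-9->D
  (3,9):dx=+4,dy=-7->D; (4,5):dx=-7,dy=-8->C; (4,6):dx=-3,dy=+7->D; (4,7):dx=-2,dy=+2->D
  (4,8):dx=-8,dy=-5->C; (4,9):dx=-5,dy=-3->C; (5,6):dx=+4,dy=+15->C; (5,7):dx=+5,dy=+10->C
  (5,8):dx=-1,dy=+3->D; (5,9):dx=+2,dy=+5->C; (6,7):dx=+1,dy=-5->D; (6,8):dx=-5,dy=-12->C
  (6,9):dx=-2,dy=-10->C; (7,8):dx=-6,dy=-7->C; (7,9):dx=-3,dy=-5->C; (8,9):dx=+3,dy=+2->C
Step 2: C = 19, D = 17, total pairs = 36.
Step 3: tau = (C - D)/(n(n-1)/2) = (19 - 17)/36 = 0.055556.
Step 4: Exact two-sided p-value (enumerate n! = 362880 permutations of y under H0): p = 0.919455.
Step 5: alpha = 0.1. fail to reject H0.

tau_b = 0.0556 (C=19, D=17), p = 0.919455, fail to reject H0.


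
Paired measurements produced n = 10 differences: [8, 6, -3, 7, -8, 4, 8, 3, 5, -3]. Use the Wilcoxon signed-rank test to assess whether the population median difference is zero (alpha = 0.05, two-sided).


Step 1: Drop any zero differences (none here) and take |d_i|.
|d| = [8, 6, 3, 7, 8, 4, 8, 3, 5, 3]
Step 2: Midrank |d_i| (ties get averaged ranks).
ranks: |8|->9, |6|->6, |3|->2, |7|->7, |8|->9, |4|->4, |8|->9, |3|->2, |5|->5, |3|->2
Step 3: Attach original signs; sum ranks with positive sign and with negative sign.
W+ = 9 + 6 + 7 + 4 + 9 + 2 + 5 = 42
W- = 2 + 9 + 2 = 13
(Check: W+ + W- = 55 should equal n(n+1)/2 = 55.)
Step 4: Test statistic W = min(W+, W-) = 13.
Step 5: Ties in |d|, so use the tie-corrected normal approximation.
        E[W] = n(n+1)/4 = 10*11/4 = 27.5.
        Tie groups: |d|=3 (t=3), |d|=8 (t=3); sum(t^3 - t) = 48.
        Var[W] = n(n+1)(2n+1)/24 - sum(t^3-t)/48 = 2310/24 - 48/48 = 95.25.
        z = (W - E[W]) / sqrt(Var[W]) = (13 - 27.5) / 9.7596 = -1.4857.
        Two-sided p = 2*Phi(z) = 0.137355.
Step 6: alpha = 0.05. fail to reject H0.

W+ = 42, W- = 13, W = min = 13, p = 0.137355, fail to reject H0.


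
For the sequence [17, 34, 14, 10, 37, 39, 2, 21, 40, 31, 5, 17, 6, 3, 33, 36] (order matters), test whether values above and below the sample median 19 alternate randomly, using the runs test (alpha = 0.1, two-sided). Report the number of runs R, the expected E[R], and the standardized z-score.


Step 1: Compute median = 19; label A = above, B = below.
Labels in order: BABBAABAAABBBBAA  (n_A = 8, n_B = 8)
Step 2: Count runs R = 8.
Step 3: Under H0 (random ordering), E[R] = 2*n_A*n_B/(n_A+n_B) + 1 = 2*8*8/16 + 1 = 9.0000.
        Var[R] = 2*n_A*n_B*(2*n_A*n_B - n_A - n_B) / ((n_A+n_B)^2 * (n_A+n_B-1)) = 14336/3840 = 3.7333.
        SD[R] = 1.9322.
Step 4: Continuity-corrected z = (R + 0.5 - E[R]) / SD[R] = (8 + 0.5 - 9.0000) / 1.9322 = -0.2588.
Step 5: Two-sided p-value via normal approximation = 2*(1 - Phi(|z|)) = 0.795809.
Step 6: alpha = 0.1. fail to reject H0.

R = 8, z = -0.2588, p = 0.795809, fail to reject H0.


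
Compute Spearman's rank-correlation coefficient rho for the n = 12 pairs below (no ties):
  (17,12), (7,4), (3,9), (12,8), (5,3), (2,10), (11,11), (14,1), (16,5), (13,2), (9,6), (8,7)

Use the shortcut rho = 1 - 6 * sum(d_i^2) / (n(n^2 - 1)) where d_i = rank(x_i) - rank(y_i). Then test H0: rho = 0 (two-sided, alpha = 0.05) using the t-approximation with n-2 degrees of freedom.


Step 1: Rank x and y separately (midranks; no ties here).
rank(x): 17->12, 7->4, 3->2, 12->8, 5->3, 2->1, 11->7, 14->10, 16->11, 13->9, 9->6, 8->5
rank(y): 12->12, 4->4, 9->9, 8->8, 3->3, 10->10, 11->11, 1->1, 5->5, 2->2, 6->6, 7->7
Step 2: d_i = R_x(i) - R_y(i); compute d_i^2.
  (12-12)^2=0, (4-4)^2=0, (2-9)^2=49, (8-8)^2=0, (3-3)^2=0, (1-10)^2=81, (7-11)^2=16, (10-1)^2=81, (11-5)^2=36, (9-2)^2=49, (6-6)^2=0, (5-7)^2=4
sum(d^2) = 316.
Step 3: rho = 1 - 6*316 / (12*(12^2 - 1)) = 1 - 1896/1716 = -0.104895.
Step 4: Under H0, t = rho * sqrt((n-2)/(1-rho^2)) = -0.3335 ~ t(10).
Step 5: Two-sided p-value from the t-distribution with 10 df = 0.745609.
Step 6: alpha = 0.05. fail to reject H0.

rho = -0.1049, p = 0.745609, fail to reject H0 at alpha = 0.05.


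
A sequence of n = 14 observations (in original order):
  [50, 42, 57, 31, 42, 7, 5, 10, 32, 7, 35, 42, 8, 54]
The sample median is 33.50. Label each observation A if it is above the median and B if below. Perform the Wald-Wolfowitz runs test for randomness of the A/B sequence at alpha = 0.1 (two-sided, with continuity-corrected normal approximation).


Step 1: Compute median = 33.50; label A = above, B = below.
Labels in order: AAABABBBBBAABA  (n_A = 7, n_B = 7)
Step 2: Count runs R = 7.
Step 3: Under H0 (random ordering), E[R] = 2*n_A*n_B/(n_A+n_B) + 1 = 2*7*7/14 + 1 = 8.0000.
        Var[R] = 2*n_A*n_B*(2*n_A*n_B - n_A - n_B) / ((n_A+n_B)^2 * (n_A+n_B-1)) = 8232/2548 = 3.2308.
        SD[R] = 1.7974.
Step 4: Continuity-corrected z = (R + 0.5 - E[R]) / SD[R] = (7 + 0.5 - 8.0000) / 1.7974 = -0.2782.
Step 5: Two-sided p-value via normal approximation = 2*(1 - Phi(|z|)) = 0.780879.
Step 6: alpha = 0.1. fail to reject H0.

R = 7, z = -0.2782, p = 0.780879, fail to reject H0.


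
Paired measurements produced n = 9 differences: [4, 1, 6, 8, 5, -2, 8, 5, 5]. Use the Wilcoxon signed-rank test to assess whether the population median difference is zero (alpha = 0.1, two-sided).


Step 1: Drop any zero differences (none here) and take |d_i|.
|d| = [4, 1, 6, 8, 5, 2, 8, 5, 5]
Step 2: Midrank |d_i| (ties get averaged ranks).
ranks: |4|->3, |1|->1, |6|->7, |8|->8.5, |5|->5, |2|->2, |8|->8.5, |5|->5, |5|->5
Step 3: Attach original signs; sum ranks with positive sign and with negative sign.
W+ = 3 + 1 + 7 + 8.5 + 5 + 8.5 + 5 + 5 = 43
W- = 2 = 2
(Check: W+ + W- = 45 should equal n(n+1)/2 = 45.)
Step 4: Test statistic W = min(W+, W-) = 2.
Step 5: Ties in |d|, so use the tie-corrected normal approximation.
        E[W] = n(n+1)/4 = 9*10/4 = 22.5.
        Tie groups: |d|=5 (t=3), |d|=8 (t=2); sum(t^3 - t) = 30.
        Var[W] = n(n+1)(2n+1)/24 - sum(t^3-t)/48 = 1710/24 - 30/48 = 70.625.
        z = (W - E[W]) / sqrt(Var[W]) = (2 - 22.5) / 8.4039 = -2.4394.
        Two-sided p = 2*Phi(z) = 0.014714.
Step 6: alpha = 0.1. reject H0.

W+ = 43, W- = 2, W = min = 2, p = 0.014714, reject H0.


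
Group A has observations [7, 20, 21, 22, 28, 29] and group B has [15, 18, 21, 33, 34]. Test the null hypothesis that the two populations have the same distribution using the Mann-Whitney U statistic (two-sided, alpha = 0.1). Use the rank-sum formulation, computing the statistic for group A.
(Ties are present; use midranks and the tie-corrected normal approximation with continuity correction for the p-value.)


Step 1: Combine and sort all 11 observations; assign midranks.
sorted (value, group): (7,X), (15,Y), (18,Y), (20,X), (21,X), (21,Y), (22,X), (28,X), (29,X), (33,Y), (34,Y)
ranks: 7->1, 15->2, 18->3, 20->4, 21->5.5, 21->5.5, 22->7, 28->8, 29->9, 33->10, 34->11
Step 2: Rank sum for X: R1 = 1 + 4 + 5.5 + 7 + 8 + 9 = 34.5.
Step 3: U_X = R1 - n1(n1+1)/2 = 34.5 - 6*7/2 = 34.5 - 21 = 13.5.
       U_Y = n1*n2 - U_X = 30 - 13.5 = 16.5.
Step 4: Ties are present, so use the tie-corrected normal approximation (with continuity correction) for the p-value.
Step 5: p-value = 0.854805; compare to alpha = 0.1. fail to reject H0.

U_X = 13.5, p = 0.854805, fail to reject H0 at alpha = 0.1.


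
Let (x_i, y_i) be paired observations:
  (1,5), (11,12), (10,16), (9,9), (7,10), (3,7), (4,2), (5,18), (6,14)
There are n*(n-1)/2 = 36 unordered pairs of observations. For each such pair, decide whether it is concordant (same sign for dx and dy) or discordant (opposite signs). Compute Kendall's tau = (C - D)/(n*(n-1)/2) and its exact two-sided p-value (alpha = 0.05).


Step 1: Enumerate the 36 unordered pairs (i,j) with i<j and classify each by sign(x_j-x_i) * sign(y_j-y_i).
  (1,2):dx=+10,dy=+7->C; (1,3):dx=+9,dy=+11->C; (1,4):dx=+8,dy=+4->C; (1,5):dx=+6,dy=+5->C
  (1,6):dx=+2,dy=+2->C; (1,7):dx=+3,dy=-3->D; (1,8):dx=+4,dy=+13->C; (1,9):dx=+5,dy=+9->C
  (2,3):dx=-1,dy=+4->D; (2,4):dx=-2,dy=-3->C; (2,5):dx=-4,dy=-2->C; (2,6):dx=-8,dy=-5->C
  (2,7):dx=-7,dy=-10->C; (2,8):dx=-6,dy=+6->D; (2,9):dx=-5,dy=+2->D; (3,4):dx=-1,dy=-7->C
  (3,5):dx=-3,dy=-6->C; (3,6):dx=-7,dy=-9->C; (3,7):dx=-6,dy=-14->C; (3,8):dx=-5,dy=+2->D
  (3,9):dx=-4,dy=-2->C; (4,5):dx=-2,dy=+1->D; (4,6):dx=-6,dy=-2->C; (4,7):dx=-5,dy=-7->C
  (4,8):dx=-4,dy=+9->D; (4,9):dx=-3,dy=+5->D; (5,6):dx=-4,dy=-3->C; (5,7):dx=-3,dy=-8->C
  (5,8):dx=-2,dy=+8->D; (5,9):dx=-1,dy=+4->D; (6,7):dx=+1,dy=-5->D; (6,8):dx=+2,dy=+11->C
  (6,9):dx=+3,dy=+7->C; (7,8):dx=+1,dy=+16->C; (7,9):dx=+2,dy=+12->C; (8,9):dx=+1,dy=-4->D
Step 2: C = 24, D = 12, total pairs = 36.
Step 3: tau = (C - D)/(n(n-1)/2) = (24 - 12)/36 = 0.333333.
Step 4: Exact two-sided p-value (enumerate n! = 362880 permutations of y under H0): p = 0.259518.
Step 5: alpha = 0.05. fail to reject H0.

tau_b = 0.3333 (C=24, D=12), p = 0.259518, fail to reject H0.


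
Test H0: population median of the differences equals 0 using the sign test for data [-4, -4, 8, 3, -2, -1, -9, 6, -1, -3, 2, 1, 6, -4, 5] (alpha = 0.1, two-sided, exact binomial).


Step 1: Discard zero differences. Original n = 15; n_eff = number of nonzero differences = 15.
Nonzero differences (with sign): -4, -4, +8, +3, -2, -1, -9, +6, -1, -3, +2, +1, +6, -4, +5
Step 2: Count signs: positive = 7, negative = 8.
Step 3: Under H0: P(positive) = 0.5, so the number of positives S ~ Bin(15, 0.5).
Step 4: Two-sided exact p-value = sum of Bin(15,0.5) probabilities at or below the observed probability = 1.000000.
Step 5: alpha = 0.1. fail to reject H0.

n_eff = 15, pos = 7, neg = 8, p = 1.000000, fail to reject H0.


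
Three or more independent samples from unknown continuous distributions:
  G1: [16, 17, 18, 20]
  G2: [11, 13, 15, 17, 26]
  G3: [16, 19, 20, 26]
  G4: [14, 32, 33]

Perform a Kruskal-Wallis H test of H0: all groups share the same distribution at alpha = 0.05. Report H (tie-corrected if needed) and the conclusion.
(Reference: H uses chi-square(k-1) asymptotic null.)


Step 1: Combine all N = 16 observations and assign midranks.
sorted (value, group, rank): (11,G2,1), (13,G2,2), (14,G4,3), (15,G2,4), (16,G1,5.5), (16,G3,5.5), (17,G1,7.5), (17,G2,7.5), (18,G1,9), (19,G3,10), (20,G1,11.5), (20,G3,11.5), (26,G2,13.5), (26,G3,13.5), (32,G4,15), (33,G4,16)
Step 2: Sum ranks within each group.
R_1 = 33.5 (n_1 = 4)
R_2 = 28 (n_2 = 5)
R_3 = 40.5 (n_3 = 4)
R_4 = 34 (n_4 = 3)
Step 3: H = 12/(N(N+1)) * sum(R_i^2/n_i) - 3(N+1)
     = 12/(16*17) * (33.5^2/4 + 28^2/5 + 40.5^2/4 + 34^2/3) - 3*17
     = 0.044118 * 1232.76 - 51
     = 3.386397.
Step 4: Ties present; correction factor C = 1 - 24/(16^3 - 16) = 0.994118. Corrected H = 3.386397 / 0.994118 = 3.406435.
Step 5: Under H0, H ~ chi^2(3); p-value = 0.333101.
Step 6: alpha = 0.05. fail to reject H0.

H = 3.4064, df = 3, p = 0.333101, fail to reject H0.


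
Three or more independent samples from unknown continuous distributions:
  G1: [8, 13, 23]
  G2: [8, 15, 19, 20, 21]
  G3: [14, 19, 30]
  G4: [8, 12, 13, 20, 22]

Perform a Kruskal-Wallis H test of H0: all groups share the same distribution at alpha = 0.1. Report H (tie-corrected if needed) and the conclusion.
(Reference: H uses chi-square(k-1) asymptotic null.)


Step 1: Combine all N = 16 observations and assign midranks.
sorted (value, group, rank): (8,G1,2), (8,G2,2), (8,G4,2), (12,G4,4), (13,G1,5.5), (13,G4,5.5), (14,G3,7), (15,G2,8), (19,G2,9.5), (19,G3,9.5), (20,G2,11.5), (20,G4,11.5), (21,G2,13), (22,G4,14), (23,G1,15), (30,G3,16)
Step 2: Sum ranks within each group.
R_1 = 22.5 (n_1 = 3)
R_2 = 44 (n_2 = 5)
R_3 = 32.5 (n_3 = 3)
R_4 = 37 (n_4 = 5)
Step 3: H = 12/(N(N+1)) * sum(R_i^2/n_i) - 3(N+1)
     = 12/(16*17) * (22.5^2/3 + 44^2/5 + 32.5^2/3 + 37^2/5) - 3*17
     = 0.044118 * 1181.83 - 51
     = 1.139706.
Step 4: Ties present; correction factor C = 1 - 42/(16^3 - 16) = 0.989706. Corrected H = 1.139706 / 0.989706 = 1.151560.
Step 5: Under H0, H ~ chi^2(3); p-value = 0.764644.
Step 6: alpha = 0.1. fail to reject H0.

H = 1.1516, df = 3, p = 0.764644, fail to reject H0.


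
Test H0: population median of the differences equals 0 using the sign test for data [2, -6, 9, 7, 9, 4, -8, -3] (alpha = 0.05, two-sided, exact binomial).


Step 1: Discard zero differences. Original n = 8; n_eff = number of nonzero differences = 8.
Nonzero differences (with sign): +2, -6, +9, +7, +9, +4, -8, -3
Step 2: Count signs: positive = 5, negative = 3.
Step 3: Under H0: P(positive) = 0.5, so the number of positives S ~ Bin(8, 0.5).
Step 4: Two-sided exact p-value = sum of Bin(8,0.5) probabilities at or below the observed probability = 0.726562.
Step 5: alpha = 0.05. fail to reject H0.

n_eff = 8, pos = 5, neg = 3, p = 0.726562, fail to reject H0.


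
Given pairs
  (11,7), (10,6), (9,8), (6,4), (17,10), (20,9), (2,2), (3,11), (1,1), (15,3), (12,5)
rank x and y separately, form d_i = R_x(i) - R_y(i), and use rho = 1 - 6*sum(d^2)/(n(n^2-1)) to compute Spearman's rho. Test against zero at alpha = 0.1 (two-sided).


Step 1: Rank x and y separately (midranks; no ties here).
rank(x): 11->7, 10->6, 9->5, 6->4, 17->10, 20->11, 2->2, 3->3, 1->1, 15->9, 12->8
rank(y): 7->7, 6->6, 8->8, 4->4, 10->10, 9->9, 2->2, 11->11, 1->1, 3->3, 5->5
Step 2: d_i = R_x(i) - R_y(i); compute d_i^2.
  (7-7)^2=0, (6-6)^2=0, (5-8)^2=9, (4-4)^2=0, (10-10)^2=0, (11-9)^2=4, (2-2)^2=0, (3-11)^2=64, (1-1)^2=0, (9-3)^2=36, (8-5)^2=9
sum(d^2) = 122.
Step 3: rho = 1 - 6*122 / (11*(11^2 - 1)) = 1 - 732/1320 = 0.445455.
Step 4: Under H0, t = rho * sqrt((n-2)/(1-rho^2)) = 1.4926 ~ t(9).
Step 5: Two-sided p-value from the t-distribution with 9 df = 0.169733.
Step 6: alpha = 0.1. fail to reject H0.

rho = 0.4455, p = 0.169733, fail to reject H0 at alpha = 0.1.


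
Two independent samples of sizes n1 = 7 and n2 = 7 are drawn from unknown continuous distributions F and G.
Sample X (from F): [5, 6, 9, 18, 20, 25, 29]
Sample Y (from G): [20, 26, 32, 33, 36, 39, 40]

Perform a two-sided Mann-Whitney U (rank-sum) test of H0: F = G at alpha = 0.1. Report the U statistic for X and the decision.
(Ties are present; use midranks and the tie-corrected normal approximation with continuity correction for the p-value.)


Step 1: Combine and sort all 14 observations; assign midranks.
sorted (value, group): (5,X), (6,X), (9,X), (18,X), (20,X), (20,Y), (25,X), (26,Y), (29,X), (32,Y), (33,Y), (36,Y), (39,Y), (40,Y)
ranks: 5->1, 6->2, 9->3, 18->4, 20->5.5, 20->5.5, 25->7, 26->8, 29->9, 32->10, 33->11, 36->12, 39->13, 40->14
Step 2: Rank sum for X: R1 = 1 + 2 + 3 + 4 + 5.5 + 7 + 9 = 31.5.
Step 3: U_X = R1 - n1(n1+1)/2 = 31.5 - 7*8/2 = 31.5 - 28 = 3.5.
       U_Y = n1*n2 - U_X = 49 - 3.5 = 45.5.
Step 4: Ties are present, so use the tie-corrected normal approximation (with continuity correction) for the p-value.
Step 5: p-value = 0.008734; compare to alpha = 0.1. reject H0.

U_X = 3.5, p = 0.008734, reject H0 at alpha = 0.1.


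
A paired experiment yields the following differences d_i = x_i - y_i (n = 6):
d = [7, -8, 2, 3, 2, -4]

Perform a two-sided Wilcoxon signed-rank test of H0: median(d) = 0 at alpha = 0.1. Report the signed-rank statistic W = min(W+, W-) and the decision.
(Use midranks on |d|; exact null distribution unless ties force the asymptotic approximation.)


Step 1: Drop any zero differences (none here) and take |d_i|.
|d| = [7, 8, 2, 3, 2, 4]
Step 2: Midrank |d_i| (ties get averaged ranks).
ranks: |7|->5, |8|->6, |2|->1.5, |3|->3, |2|->1.5, |4|->4
Step 3: Attach original signs; sum ranks with positive sign and with negative sign.
W+ = 5 + 1.5 + 3 + 1.5 = 11
W- = 6 + 4 = 10
(Check: W+ + W- = 21 should equal n(n+1)/2 = 21.)
Step 4: Test statistic W = min(W+, W-) = 10.
Step 5: Ties in |d|, so use the tie-corrected normal approximation.
        E[W] = n(n+1)/4 = 6*7/4 = 10.5.
        Tie groups: |d|=2 (t=2); sum(t^3 - t) = 6.
        Var[W] = n(n+1)(2n+1)/24 - sum(t^3-t)/48 = 546/24 - 6/48 = 22.625.
        z = (W - E[W]) / sqrt(Var[W]) = (10 - 10.5) / 4.7566 = -0.1051.
        Two-sided p = 2*Phi(z) = 0.916282.
Step 6: alpha = 0.1. fail to reject H0.

W+ = 11, W- = 10, W = min = 10, p = 0.916282, fail to reject H0.


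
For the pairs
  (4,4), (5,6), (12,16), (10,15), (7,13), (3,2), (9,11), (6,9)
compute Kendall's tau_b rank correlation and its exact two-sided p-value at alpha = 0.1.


Step 1: Enumerate the 28 unordered pairs (i,j) with i<j and classify each by sign(x_j-x_i) * sign(y_j-y_i).
  (1,2):dx=+1,dy=+2->C; (1,3):dx=+8,dy=+12->C; (1,4):dx=+6,dy=+11->C; (1,5):dx=+3,dy=+9->C
  (1,6):dx=-1,dy=-2->C; (1,7):dx=+5,dy=+7->C; (1,8):dx=+2,dy=+5->C; (2,3):dx=+7,dy=+10->C
  (2,4):dx=+5,dy=+9->C; (2,5):dx=+2,dy=+7->C; (2,6):dx=-2,dy=-4->C; (2,7):dx=+4,dy=+5->C
  (2,8):dx=+1,dy=+3->C; (3,4):dx=-2,dy=-1->C; (3,5):dx=-5,dy=-3->C; (3,6):dx=-9,dy=-14->C
  (3,7):dx=-3,dy=-5->C; (3,8):dx=-6,dy=-7->C; (4,5):dx=-3,dy=-2->C; (4,6):dx=-7,dy=-13->C
  (4,7):dx=-1,dy=-4->C; (4,8):dx=-4,dy=-6->C; (5,6):dx=-4,dy=-11->C; (5,7):dx=+2,dy=-2->D
  (5,8):dx=-1,dy=-4->C; (6,7):dx=+6,dy=+9->C; (6,8):dx=+3,dy=+7->C; (7,8):dx=-3,dy=-2->C
Step 2: C = 27, D = 1, total pairs = 28.
Step 3: tau = (C - D)/(n(n-1)/2) = (27 - 1)/28 = 0.928571.
Step 4: Exact two-sided p-value (enumerate n! = 40320 permutations of y under H0): p = 0.000397.
Step 5: alpha = 0.1. reject H0.

tau_b = 0.9286 (C=27, D=1), p = 0.000397, reject H0.


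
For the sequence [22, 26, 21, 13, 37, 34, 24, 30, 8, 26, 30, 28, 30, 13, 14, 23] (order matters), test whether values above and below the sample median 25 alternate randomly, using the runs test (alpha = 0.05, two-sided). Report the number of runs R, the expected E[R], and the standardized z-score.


Step 1: Compute median = 25; label A = above, B = below.
Labels in order: BABBAABABAAAABBB  (n_A = 8, n_B = 8)
Step 2: Count runs R = 9.
Step 3: Under H0 (random ordering), E[R] = 2*n_A*n_B/(n_A+n_B) + 1 = 2*8*8/16 + 1 = 9.0000.
        Var[R] = 2*n_A*n_B*(2*n_A*n_B - n_A - n_B) / ((n_A+n_B)^2 * (n_A+n_B-1)) = 14336/3840 = 3.7333.
        SD[R] = 1.9322.
Step 4: R = E[R], so z = 0 with no continuity correction.
Step 5: Two-sided p-value via normal approximation = 2*(1 - Phi(|z|)) = 1.000000.
Step 6: alpha = 0.05. fail to reject H0.

R = 9, z = 0.0000, p = 1.000000, fail to reject H0.


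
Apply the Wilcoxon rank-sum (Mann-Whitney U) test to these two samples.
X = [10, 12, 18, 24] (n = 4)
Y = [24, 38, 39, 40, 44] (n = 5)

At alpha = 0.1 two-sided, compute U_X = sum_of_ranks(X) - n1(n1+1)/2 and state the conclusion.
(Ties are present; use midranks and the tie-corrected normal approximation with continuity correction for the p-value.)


Step 1: Combine and sort all 9 observations; assign midranks.
sorted (value, group): (10,X), (12,X), (18,X), (24,X), (24,Y), (38,Y), (39,Y), (40,Y), (44,Y)
ranks: 10->1, 12->2, 18->3, 24->4.5, 24->4.5, 38->6, 39->7, 40->8, 44->9
Step 2: Rank sum for X: R1 = 1 + 2 + 3 + 4.5 = 10.5.
Step 3: U_X = R1 - n1(n1+1)/2 = 10.5 - 4*5/2 = 10.5 - 10 = 0.5.
       U_Y = n1*n2 - U_X = 20 - 0.5 = 19.5.
Step 4: Ties are present, so use the tie-corrected normal approximation (with continuity correction) for the p-value.
Step 5: p-value = 0.026844; compare to alpha = 0.1. reject H0.

U_X = 0.5, p = 0.026844, reject H0 at alpha = 0.1.


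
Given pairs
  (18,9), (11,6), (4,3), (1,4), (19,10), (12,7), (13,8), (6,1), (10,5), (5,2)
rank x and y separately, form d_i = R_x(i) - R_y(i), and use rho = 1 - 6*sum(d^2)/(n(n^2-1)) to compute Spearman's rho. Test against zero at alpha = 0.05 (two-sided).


Step 1: Rank x and y separately (midranks; no ties here).
rank(x): 18->9, 11->6, 4->2, 1->1, 19->10, 12->7, 13->8, 6->4, 10->5, 5->3
rank(y): 9->9, 6->6, 3->3, 4->4, 10->10, 7->7, 8->8, 1->1, 5->5, 2->2
Step 2: d_i = R_x(i) - R_y(i); compute d_i^2.
  (9-9)^2=0, (6-6)^2=0, (2-3)^2=1, (1-4)^2=9, (10-10)^2=0, (7-7)^2=0, (8-8)^2=0, (4-1)^2=9, (5-5)^2=0, (3-2)^2=1
sum(d^2) = 20.
Step 3: rho = 1 - 6*20 / (10*(10^2 - 1)) = 1 - 120/990 = 0.878788.
Step 4: Under H0, t = rho * sqrt((n-2)/(1-rho^2)) = 5.2086 ~ t(8).
Step 5: Two-sided p-value from the t-distribution with 8 df = 0.000814.
Step 6: alpha = 0.05. reject H0.

rho = 0.8788, p = 0.000814, reject H0 at alpha = 0.05.


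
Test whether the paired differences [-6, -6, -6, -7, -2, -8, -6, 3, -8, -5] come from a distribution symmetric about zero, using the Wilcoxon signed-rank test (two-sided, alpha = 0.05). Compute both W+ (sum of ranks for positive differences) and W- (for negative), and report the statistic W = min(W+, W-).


Step 1: Drop any zero differences (none here) and take |d_i|.
|d| = [6, 6, 6, 7, 2, 8, 6, 3, 8, 5]
Step 2: Midrank |d_i| (ties get averaged ranks).
ranks: |6|->5.5, |6|->5.5, |6|->5.5, |7|->8, |2|->1, |8|->9.5, |6|->5.5, |3|->2, |8|->9.5, |5|->3
Step 3: Attach original signs; sum ranks with positive sign and with negative sign.
W+ = 2 = 2
W- = 5.5 + 5.5 + 5.5 + 8 + 1 + 9.5 + 5.5 + 9.5 + 3 = 53
(Check: W+ + W- = 55 should equal n(n+1)/2 = 55.)
Step 4: Test statistic W = min(W+, W-) = 2.
Step 5: Ties in |d|, so use the tie-corrected normal approximation.
        E[W] = n(n+1)/4 = 10*11/4 = 27.5.
        Tie groups: |d|=6 (t=4), |d|=8 (t=2); sum(t^3 - t) = 66.
        Var[W] = n(n+1)(2n+1)/24 - sum(t^3-t)/48 = 2310/24 - 66/48 = 94.875.
        z = (W - E[W]) / sqrt(Var[W]) = (2 - 27.5) / 9.7404 = -2.6180.
        Two-sided p = 2*Phi(z) = 0.008846.
Step 6: alpha = 0.05. reject H0.

W+ = 2, W- = 53, W = min = 2, p = 0.008846, reject H0.


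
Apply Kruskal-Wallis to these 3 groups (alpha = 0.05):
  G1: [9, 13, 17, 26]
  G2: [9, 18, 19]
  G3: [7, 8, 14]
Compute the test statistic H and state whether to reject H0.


Step 1: Combine all N = 10 observations and assign midranks.
sorted (value, group, rank): (7,G3,1), (8,G3,2), (9,G1,3.5), (9,G2,3.5), (13,G1,5), (14,G3,6), (17,G1,7), (18,G2,8), (19,G2,9), (26,G1,10)
Step 2: Sum ranks within each group.
R_1 = 25.5 (n_1 = 4)
R_2 = 20.5 (n_2 = 3)
R_3 = 9 (n_3 = 3)
Step 3: H = 12/(N(N+1)) * sum(R_i^2/n_i) - 3(N+1)
     = 12/(10*11) * (25.5^2/4 + 20.5^2/3 + 9^2/3) - 3*11
     = 0.109091 * 329.646 - 33
     = 2.961364.
Step 4: Ties present; correction factor C = 1 - 6/(10^3 - 10) = 0.993939. Corrected H = 2.961364 / 0.993939 = 2.979421.
Step 5: Under H0, H ~ chi^2(2); p-value = 0.225438.
Step 6: alpha = 0.05. fail to reject H0.

H = 2.9794, df = 2, p = 0.225438, fail to reject H0.


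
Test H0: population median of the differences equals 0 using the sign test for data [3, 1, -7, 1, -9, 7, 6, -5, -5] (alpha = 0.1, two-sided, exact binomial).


Step 1: Discard zero differences. Original n = 9; n_eff = number of nonzero differences = 9.
Nonzero differences (with sign): +3, +1, -7, +1, -9, +7, +6, -5, -5
Step 2: Count signs: positive = 5, negative = 4.
Step 3: Under H0: P(positive) = 0.5, so the number of positives S ~ Bin(9, 0.5).
Step 4: Two-sided exact p-value = sum of Bin(9,0.5) probabilities at or below the observed probability = 1.000000.
Step 5: alpha = 0.1. fail to reject H0.

n_eff = 9, pos = 5, neg = 4, p = 1.000000, fail to reject H0.


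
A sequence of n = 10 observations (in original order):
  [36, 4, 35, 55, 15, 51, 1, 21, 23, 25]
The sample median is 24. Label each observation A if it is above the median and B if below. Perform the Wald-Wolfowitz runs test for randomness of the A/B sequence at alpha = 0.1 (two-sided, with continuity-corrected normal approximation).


Step 1: Compute median = 24; label A = above, B = below.
Labels in order: ABAABABBBA  (n_A = 5, n_B = 5)
Step 2: Count runs R = 7.
Step 3: Under H0 (random ordering), E[R] = 2*n_A*n_B/(n_A+n_B) + 1 = 2*5*5/10 + 1 = 6.0000.
        Var[R] = 2*n_A*n_B*(2*n_A*n_B - n_A - n_B) / ((n_A+n_B)^2 * (n_A+n_B-1)) = 2000/900 = 2.2222.
        SD[R] = 1.4907.
Step 4: Continuity-corrected z = (R - 0.5 - E[R]) / SD[R] = (7 - 0.5 - 6.0000) / 1.4907 = 0.3354.
Step 5: Two-sided p-value via normal approximation = 2*(1 - Phi(|z|)) = 0.737316.
Step 6: alpha = 0.1. fail to reject H0.

R = 7, z = 0.3354, p = 0.737316, fail to reject H0.


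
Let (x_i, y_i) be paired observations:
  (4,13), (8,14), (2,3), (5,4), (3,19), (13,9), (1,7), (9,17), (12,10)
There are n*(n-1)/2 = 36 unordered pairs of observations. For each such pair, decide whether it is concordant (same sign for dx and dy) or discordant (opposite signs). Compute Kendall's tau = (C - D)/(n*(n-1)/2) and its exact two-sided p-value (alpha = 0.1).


Step 1: Enumerate the 36 unordered pairs (i,j) with i<j and classify each by sign(x_j-x_i) * sign(y_j-y_i).
  (1,2):dx=+4,dy=+1->C; (1,3):dx=-2,dy=-10->C; (1,4):dx=+1,dy=-9->D; (1,5):dx=-1,dy=+6->D
  (1,6):dx=+9,dy=-4->D; (1,7):dx=-3,dy=-6->C; (1,8):dx=+5,dy=+4->C; (1,9):dx=+8,dy=-3->D
  (2,3):dx=-6,dy=-11->C; (2,4):dx=-3,dy=-10->C; (2,5):dx=-5,dy=+5->D; (2,6):dx=+5,dy=-5->D
  (2,7):dx=-7,dy=-7->C; (2,8):dx=+1,dy=+3->C; (2,9):dx=+4,dy=-4->D; (3,4):dx=+3,dy=+1->C
  (3,5):dx=+1,dy=+16->C; (3,6):dx=+11,dy=+6->C; (3,7):dx=-1,dy=+4->D; (3,8):dx=+7,dy=+14->C
  (3,9):dx=+10,dy=+7->C; (4,5):dx=-2,dy=+15->D; (4,6):dx=+8,dy=+5->C; (4,7):dx=-4,dy=+3->D
  (4,8):dx=+4,dy=+13->C; (4,9):dx=+7,dy=+6->C; (5,6):dx=+10,dy=-10->D; (5,7):dx=-2,dy=-12->C
  (5,8):dx=+6,dy=-2->D; (5,9):dx=+9,dy=-9->D; (6,7):dx=-12,dy=-2->C; (6,8):dx=-4,dy=+8->D
  (6,9):dx=-1,dy=+1->D; (7,8):dx=+8,dy=+10->C; (7,9):dx=+11,dy=+3->C; (8,9):dx=+3,dy=-7->D
Step 2: C = 20, D = 16, total pairs = 36.
Step 3: tau = (C - D)/(n(n-1)/2) = (20 - 16)/36 = 0.111111.
Step 4: Exact two-sided p-value (enumerate n! = 362880 permutations of y under H0): p = 0.761414.
Step 5: alpha = 0.1. fail to reject H0.

tau_b = 0.1111 (C=20, D=16), p = 0.761414, fail to reject H0.


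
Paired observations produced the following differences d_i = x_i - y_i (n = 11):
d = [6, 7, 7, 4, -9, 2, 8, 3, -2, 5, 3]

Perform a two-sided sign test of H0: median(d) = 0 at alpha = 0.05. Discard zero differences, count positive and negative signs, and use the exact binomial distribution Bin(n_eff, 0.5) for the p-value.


Step 1: Discard zero differences. Original n = 11; n_eff = number of nonzero differences = 11.
Nonzero differences (with sign): +6, +7, +7, +4, -9, +2, +8, +3, -2, +5, +3
Step 2: Count signs: positive = 9, negative = 2.
Step 3: Under H0: P(positive) = 0.5, so the number of positives S ~ Bin(11, 0.5).
Step 4: Two-sided exact p-value = sum of Bin(11,0.5) probabilities at or below the observed probability = 0.065430.
Step 5: alpha = 0.05. fail to reject H0.

n_eff = 11, pos = 9, neg = 2, p = 0.065430, fail to reject H0.


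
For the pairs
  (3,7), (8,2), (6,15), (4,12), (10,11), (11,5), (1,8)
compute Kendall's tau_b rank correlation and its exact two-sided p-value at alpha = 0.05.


Step 1: Enumerate the 21 unordered pairs (i,j) with i<j and classify each by sign(x_j-x_i) * sign(y_j-y_i).
  (1,2):dx=+5,dy=-5->D; (1,3):dx=+3,dy=+8->C; (1,4):dx=+1,dy=+5->C; (1,5):dx=+7,dy=+4->C
  (1,6):dx=+8,dy=-2->D; (1,7):dx=-2,dy=+1->D; (2,3):dx=-2,dy=+13->D; (2,4):dx=-4,dy=+10->D
  (2,5):dx=+2,dy=+9->C; (2,6):dx=+3,dy=+3->C; (2,7):dx=-7,dy=+6->D; (3,4):dx=-2,dy=-3->C
  (3,5):dx=+4,dy=-4->D; (3,6):dx=+5,dy=-10->D; (3,7):dx=-5,dy=-7->C; (4,5):dx=+6,dy=-1->D
  (4,6):dx=+7,dy=-7->D; (4,7):dx=-3,dy=-4->C; (5,6):dx=+1,dy=-6->D; (5,7):dx=-9,dy=-3->C
  (6,7):dx=-10,dy=+3->D
Step 2: C = 9, D = 12, total pairs = 21.
Step 3: tau = (C - D)/(n(n-1)/2) = (9 - 12)/21 = -0.142857.
Step 4: Exact two-sided p-value (enumerate n! = 5040 permutations of y under H0): p = 0.772619.
Step 5: alpha = 0.05. fail to reject H0.

tau_b = -0.1429 (C=9, D=12), p = 0.772619, fail to reject H0.


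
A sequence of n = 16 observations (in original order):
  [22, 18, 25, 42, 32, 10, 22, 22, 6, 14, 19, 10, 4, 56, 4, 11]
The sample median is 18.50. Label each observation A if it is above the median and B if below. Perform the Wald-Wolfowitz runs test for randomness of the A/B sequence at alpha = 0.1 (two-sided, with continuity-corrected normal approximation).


Step 1: Compute median = 18.50; label A = above, B = below.
Labels in order: ABAAABAABBABBABB  (n_A = 8, n_B = 8)
Step 2: Count runs R = 10.
Step 3: Under H0 (random ordering), E[R] = 2*n_A*n_B/(n_A+n_B) + 1 = 2*8*8/16 + 1 = 9.0000.
        Var[R] = 2*n_A*n_B*(2*n_A*n_B - n_A - n_B) / ((n_A+n_B)^2 * (n_A+n_B-1)) = 14336/3840 = 3.7333.
        SD[R] = 1.9322.
Step 4: Continuity-corrected z = (R - 0.5 - E[R]) / SD[R] = (10 - 0.5 - 9.0000) / 1.9322 = 0.2588.
Step 5: Two-sided p-value via normal approximation = 2*(1 - Phi(|z|)) = 0.795809.
Step 6: alpha = 0.1. fail to reject H0.

R = 10, z = 0.2588, p = 0.795809, fail to reject H0.


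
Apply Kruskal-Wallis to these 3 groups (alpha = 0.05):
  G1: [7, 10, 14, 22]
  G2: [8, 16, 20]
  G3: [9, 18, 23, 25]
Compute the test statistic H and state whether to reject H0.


Step 1: Combine all N = 11 observations and assign midranks.
sorted (value, group, rank): (7,G1,1), (8,G2,2), (9,G3,3), (10,G1,4), (14,G1,5), (16,G2,6), (18,G3,7), (20,G2,8), (22,G1,9), (23,G3,10), (25,G3,11)
Step 2: Sum ranks within each group.
R_1 = 19 (n_1 = 4)
R_2 = 16 (n_2 = 3)
R_3 = 31 (n_3 = 4)
Step 3: H = 12/(N(N+1)) * sum(R_i^2/n_i) - 3(N+1)
     = 12/(11*12) * (19^2/4 + 16^2/3 + 31^2/4) - 3*12
     = 0.090909 * 415.833 - 36
     = 1.803030.
Step 4: No ties, so H is used without correction.
Step 5: Under H0, H ~ chi^2(2); p-value = 0.405954.
Step 6: alpha = 0.05. fail to reject H0.

H = 1.8030, df = 2, p = 0.405954, fail to reject H0.


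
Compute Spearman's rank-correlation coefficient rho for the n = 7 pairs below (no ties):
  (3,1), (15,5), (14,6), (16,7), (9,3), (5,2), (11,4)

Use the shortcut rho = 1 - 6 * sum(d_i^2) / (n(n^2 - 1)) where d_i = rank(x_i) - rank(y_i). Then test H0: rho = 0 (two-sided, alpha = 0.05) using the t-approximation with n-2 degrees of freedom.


Step 1: Rank x and y separately (midranks; no ties here).
rank(x): 3->1, 15->6, 14->5, 16->7, 9->3, 5->2, 11->4
rank(y): 1->1, 5->5, 6->6, 7->7, 3->3, 2->2, 4->4
Step 2: d_i = R_x(i) - R_y(i); compute d_i^2.
  (1-1)^2=0, (6-5)^2=1, (5-6)^2=1, (7-7)^2=0, (3-3)^2=0, (2-2)^2=0, (4-4)^2=0
sum(d^2) = 2.
Step 3: rho = 1 - 6*2 / (7*(7^2 - 1)) = 1 - 12/336 = 0.964286.
Step 4: Under H0, t = rho * sqrt((n-2)/(1-rho^2)) = 8.1408 ~ t(5).
Step 5: Two-sided p-value from the t-distribution with 5 df = 0.000454.
Step 6: alpha = 0.05. reject H0.

rho = 0.9643, p = 0.000454, reject H0 at alpha = 0.05.


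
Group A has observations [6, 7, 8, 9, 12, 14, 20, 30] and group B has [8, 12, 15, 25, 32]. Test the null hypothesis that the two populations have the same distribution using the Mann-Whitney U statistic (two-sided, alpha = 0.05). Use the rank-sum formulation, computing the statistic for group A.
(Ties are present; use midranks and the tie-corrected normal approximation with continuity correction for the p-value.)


Step 1: Combine and sort all 13 observations; assign midranks.
sorted (value, group): (6,X), (7,X), (8,X), (8,Y), (9,X), (12,X), (12,Y), (14,X), (15,Y), (20,X), (25,Y), (30,X), (32,Y)
ranks: 6->1, 7->2, 8->3.5, 8->3.5, 9->5, 12->6.5, 12->6.5, 14->8, 15->9, 20->10, 25->11, 30->12, 32->13
Step 2: Rank sum for X: R1 = 1 + 2 + 3.5 + 5 + 6.5 + 8 + 10 + 12 = 48.
Step 3: U_X = R1 - n1(n1+1)/2 = 48 - 8*9/2 = 48 - 36 = 12.
       U_Y = n1*n2 - U_X = 40 - 12 = 28.
Step 4: Ties are present, so use the tie-corrected normal approximation (with continuity correction) for the p-value.
Step 5: p-value = 0.270933; compare to alpha = 0.05. fail to reject H0.

U_X = 12, p = 0.270933, fail to reject H0 at alpha = 0.05.


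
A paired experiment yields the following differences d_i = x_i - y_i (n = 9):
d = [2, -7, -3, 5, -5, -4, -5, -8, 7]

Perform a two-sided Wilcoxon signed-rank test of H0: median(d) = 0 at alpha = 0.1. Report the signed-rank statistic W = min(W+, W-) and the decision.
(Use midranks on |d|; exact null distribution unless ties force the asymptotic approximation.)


Step 1: Drop any zero differences (none here) and take |d_i|.
|d| = [2, 7, 3, 5, 5, 4, 5, 8, 7]
Step 2: Midrank |d_i| (ties get averaged ranks).
ranks: |2|->1, |7|->7.5, |3|->2, |5|->5, |5|->5, |4|->3, |5|->5, |8|->9, |7|->7.5
Step 3: Attach original signs; sum ranks with positive sign and with negative sign.
W+ = 1 + 5 + 7.5 = 13.5
W- = 7.5 + 2 + 5 + 3 + 5 + 9 = 31.5
(Check: W+ + W- = 45 should equal n(n+1)/2 = 45.)
Step 4: Test statistic W = min(W+, W-) = 13.5.
Step 5: Ties in |d|, so use the tie-corrected normal approximation.
        E[W] = n(n+1)/4 = 9*10/4 = 22.5.
        Tie groups: |d|=5 (t=3), |d|=7 (t=2); sum(t^3 - t) = 30.
        Var[W] = n(n+1)(2n+1)/24 - sum(t^3-t)/48 = 1710/24 - 30/48 = 70.625.
        z = (W - E[W]) / sqrt(Var[W]) = (13.5 - 22.5) / 8.4039 = -1.0709.
        Two-sided p = 2*Phi(z) = 0.284198.
Step 6: alpha = 0.1. fail to reject H0.

W+ = 13.5, W- = 31.5, W = min = 13.5, p = 0.284198, fail to reject H0.


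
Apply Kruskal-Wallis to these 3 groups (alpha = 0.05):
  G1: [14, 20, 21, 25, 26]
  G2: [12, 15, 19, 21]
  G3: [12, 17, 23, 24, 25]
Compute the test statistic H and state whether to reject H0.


Step 1: Combine all N = 14 observations and assign midranks.
sorted (value, group, rank): (12,G2,1.5), (12,G3,1.5), (14,G1,3), (15,G2,4), (17,G3,5), (19,G2,6), (20,G1,7), (21,G1,8.5), (21,G2,8.5), (23,G3,10), (24,G3,11), (25,G1,12.5), (25,G3,12.5), (26,G1,14)
Step 2: Sum ranks within each group.
R_1 = 45 (n_1 = 5)
R_2 = 20 (n_2 = 4)
R_3 = 40 (n_3 = 5)
Step 3: H = 12/(N(N+1)) * sum(R_i^2/n_i) - 3(N+1)
     = 12/(14*15) * (45^2/5 + 20^2/4 + 40^2/5) - 3*15
     = 0.057143 * 825 - 45
     = 2.142857.
Step 4: Ties present; correction factor C = 1 - 18/(14^3 - 14) = 0.993407. Corrected H = 2.142857 / 0.993407 = 2.157080.
Step 5: Under H0, H ~ chi^2(2); p-value = 0.340092.
Step 6: alpha = 0.05. fail to reject H0.

H = 2.1571, df = 2, p = 0.340092, fail to reject H0.


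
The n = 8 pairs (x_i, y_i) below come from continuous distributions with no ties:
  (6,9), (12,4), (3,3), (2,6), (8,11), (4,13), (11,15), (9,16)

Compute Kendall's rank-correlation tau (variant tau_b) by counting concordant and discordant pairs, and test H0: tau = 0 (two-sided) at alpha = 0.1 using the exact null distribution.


Step 1: Enumerate the 28 unordered pairs (i,j) with i<j and classify each by sign(x_j-x_i) * sign(y_j-y_i).
  (1,2):dx=+6,dy=-5->D; (1,3):dx=-3,dy=-6->C; (1,4):dx=-4,dy=-3->C; (1,5):dx=+2,dy=+2->C
  (1,6):dx=-2,dy=+4->D; (1,7):dx=+5,dy=+6->C; (1,8):dx=+3,dy=+7->C; (2,3):dx=-9,dy=-1->C
  (2,4):dx=-10,dy=+2->D; (2,5):dx=-4,dy=+7->D; (2,6):dx=-8,dy=+9->D; (2,7):dx=-1,dy=+11->D
  (2,8):dx=-3,dy=+12->D; (3,4):dx=-1,dy=+3->D; (3,5):dx=+5,dy=+8->C; (3,6):dx=+1,dy=+10->C
  (3,7):dx=+8,dy=+12->C; (3,8):dx=+6,dy=+13->C; (4,5):dx=+6,dy=+5->C; (4,6):dx=+2,dy=+7->C
  (4,7):dx=+9,dy=+9->C; (4,8):dx=+7,dy=+10->C; (5,6):dx=-4,dy=+2->D; (5,7):dx=+3,dy=+4->C
  (5,8):dx=+1,dy=+5->C; (6,7):dx=+7,dy=+2->C; (6,8):dx=+5,dy=+3->C; (7,8):dx=-2,dy=+1->D
Step 2: C = 18, D = 10, total pairs = 28.
Step 3: tau = (C - D)/(n(n-1)/2) = (18 - 10)/28 = 0.285714.
Step 4: Exact two-sided p-value (enumerate n! = 40320 permutations of y under H0): p = 0.398760.
Step 5: alpha = 0.1. fail to reject H0.

tau_b = 0.2857 (C=18, D=10), p = 0.398760, fail to reject H0.


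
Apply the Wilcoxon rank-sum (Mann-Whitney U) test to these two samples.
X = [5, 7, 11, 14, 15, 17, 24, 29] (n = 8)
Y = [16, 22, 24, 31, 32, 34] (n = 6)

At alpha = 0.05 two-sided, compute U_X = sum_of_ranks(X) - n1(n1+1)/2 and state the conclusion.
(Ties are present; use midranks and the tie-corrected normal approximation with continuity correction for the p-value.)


Step 1: Combine and sort all 14 observations; assign midranks.
sorted (value, group): (5,X), (7,X), (11,X), (14,X), (15,X), (16,Y), (17,X), (22,Y), (24,X), (24,Y), (29,X), (31,Y), (32,Y), (34,Y)
ranks: 5->1, 7->2, 11->3, 14->4, 15->5, 16->6, 17->7, 22->8, 24->9.5, 24->9.5, 29->11, 31->12, 32->13, 34->14
Step 2: Rank sum for X: R1 = 1 + 2 + 3 + 4 + 5 + 7 + 9.5 + 11 = 42.5.
Step 3: U_X = R1 - n1(n1+1)/2 = 42.5 - 8*9/2 = 42.5 - 36 = 6.5.
       U_Y = n1*n2 - U_X = 48 - 6.5 = 41.5.
Step 4: Ties are present, so use the tie-corrected normal approximation (with continuity correction) for the p-value.
Step 5: p-value = 0.028013; compare to alpha = 0.05. reject H0.

U_X = 6.5, p = 0.028013, reject H0 at alpha = 0.05.
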